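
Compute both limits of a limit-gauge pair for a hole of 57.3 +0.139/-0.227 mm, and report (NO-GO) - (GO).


GO = nominal - lower_tol (smallest hole = maximum material condition)
GO = 57.3 - 0.227 = 57.073
NO-GO = nominal + upper_tol (largest hole = least material condition)
NO-GO = 57.3 + 0.139 = 57.439
spread = NO-GO - GO = 57.439 - 57.073 = 0.3660

0.3660


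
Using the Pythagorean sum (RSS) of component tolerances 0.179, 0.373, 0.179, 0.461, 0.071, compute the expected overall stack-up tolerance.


RSS = sqrt(0.179^2 + 0.373^2 + 0.179^2 + 0.461^2 + 0.071^2)
= sqrt(0.420773)
= 0.6487

0.6487


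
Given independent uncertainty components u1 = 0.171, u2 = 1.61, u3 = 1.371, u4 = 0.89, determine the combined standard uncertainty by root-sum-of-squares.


uc = sqrt(0.171^2 + 1.61^2 + 1.371^2 + 0.89^2)
uc = sqrt(5.293082)
uc = 2.3007

2.3007


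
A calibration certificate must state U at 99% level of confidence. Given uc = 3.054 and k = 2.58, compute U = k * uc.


U = k * uc
U = 2.58 * 3.054
U = 7.8793

7.8793


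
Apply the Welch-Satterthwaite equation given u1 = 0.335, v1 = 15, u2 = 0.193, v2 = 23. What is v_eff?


uc = sqrt(u1^2 + u2^2) = sqrt(0.335^2 + 0.193^2) = 0.38661868
v_eff = uc^4 / (u1^4/v1 + u2^4/v2)
= 0.38661868^4 / (0.335^4/15 + 0.193^4/23)
= 0.022342478 / 0.00089995561
v_eff = 24.8262

24.8262


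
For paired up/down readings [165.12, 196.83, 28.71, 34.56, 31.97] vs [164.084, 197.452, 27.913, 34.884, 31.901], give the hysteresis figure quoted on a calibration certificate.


|165.12 - 164.084| = 1.0360
|196.83 - 197.452| = 0.6220
|28.71 - 27.913| = 0.7970
|34.56 - 34.884| = 0.3240
|31.97 - 31.901| = 0.0690
hysteresis = max(diffs) = 1.0360

1.0360


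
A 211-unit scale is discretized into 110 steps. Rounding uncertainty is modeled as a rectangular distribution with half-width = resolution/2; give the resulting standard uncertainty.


resolution = range / divisions
resolution = 211 / 110 = 1.9181818
u_res = resolution / (2*sqrt(3))
u_res = 1.9181818 / 3.4641016
u_res = 0.5537

0.5537


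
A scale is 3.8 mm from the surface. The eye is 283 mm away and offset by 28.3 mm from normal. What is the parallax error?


error = h * offset / d
= 3.8 * 28.3 / 283
= 0.3800

0.3800


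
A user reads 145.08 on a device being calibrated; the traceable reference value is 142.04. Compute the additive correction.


Correction = standard - reading
= 142.04 - 145.08
= -3.0400

-3.0400


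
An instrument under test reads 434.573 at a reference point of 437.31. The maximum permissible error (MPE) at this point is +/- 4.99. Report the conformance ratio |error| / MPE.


e = indication - reference = 434.573 - 437.31 = -2.7370
|e| = 2.7370
ratio = |e| / MPE = 2.7370 / 4.99
ratio = 0.5485

0.5485


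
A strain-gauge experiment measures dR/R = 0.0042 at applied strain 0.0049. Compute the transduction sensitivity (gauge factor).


GF = (dR/R) / epsilon
= 0.0042 / 0.0049
= 0.8571

0.8571


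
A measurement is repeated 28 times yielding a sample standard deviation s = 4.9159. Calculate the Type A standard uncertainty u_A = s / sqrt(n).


u_A = s / sqrt(n)
u_A = 4.9159 / sqrt(28)
u_A = 4.9159 / 5.2915026
u_A = 0.9290

0.9290


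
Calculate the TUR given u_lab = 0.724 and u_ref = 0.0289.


TUR = u_lab / u_ref
= 0.724 / 0.0289
= 25.0519

25.0519


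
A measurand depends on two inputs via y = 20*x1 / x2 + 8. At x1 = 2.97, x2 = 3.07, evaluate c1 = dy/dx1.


y = 20*x1 / x2 + 8
dy/dx1 = 20/x2
Evaluate at x2 = 3.07: c1 = 20 / 3.07
c1 = 6.5147

6.5147


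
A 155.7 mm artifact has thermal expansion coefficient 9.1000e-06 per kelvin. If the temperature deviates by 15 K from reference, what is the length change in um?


dL = L * alpha * dT
= 155.7 * 9.1000e-06 * 15
= 0.0212530 mm
dL_um = 0.0212530 * 1000 = 21.2530 um

21.2530


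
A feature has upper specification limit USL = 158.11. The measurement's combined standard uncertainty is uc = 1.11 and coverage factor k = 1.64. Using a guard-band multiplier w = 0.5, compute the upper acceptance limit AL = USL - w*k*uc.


U = k * uc = 1.64 * 1.11 = 1.8204
guard band g = w * U = 0.5 * 1.8204 = 0.9102
AL = USL - g = 158.11 - 0.9102
AL = 157.1998

157.1998


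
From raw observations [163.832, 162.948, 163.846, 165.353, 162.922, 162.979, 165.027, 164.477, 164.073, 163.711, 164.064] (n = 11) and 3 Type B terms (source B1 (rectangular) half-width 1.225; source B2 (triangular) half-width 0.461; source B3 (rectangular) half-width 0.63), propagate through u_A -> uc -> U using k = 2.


mean = (163.832 + 162.948 + 163.846 + 165.353 + 162.922 + 162.979 + 165.027 + 164.477 + 164.073 + 163.711 + 164.064) / 11 = 163.9301818
s = sqrt(sum((x - mean)^2)/(n-1)) = 0.8071779
u_A = s / sqrt(n) = 0.8071779 / sqrt(11) = 0.24337329
u_B1 = 1.225 / sqrt(3) = 0.70725408
u_B2 = 0.461 / sqrt(6) = 0.18820246
u_B3 = 0.63 / sqrt(3) = 0.36373067
uc = sqrt(0.24337329^2 + 0.70725408^2 + 0.18820246^2 + 0.36373067^2) = 0.85273622
U = k * uc = 2 * 0.85273622
U = 1.7055

1.7055


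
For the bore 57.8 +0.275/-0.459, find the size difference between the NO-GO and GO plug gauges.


GO = nominal - lower_tol (smallest hole = maximum material condition)
GO = 57.8 - 0.459 = 57.341
NO-GO = nominal + upper_tol (largest hole = least material condition)
NO-GO = 57.8 + 0.275 = 58.075
spread = NO-GO - GO = 58.075 - 57.341 = 0.7340

0.7340


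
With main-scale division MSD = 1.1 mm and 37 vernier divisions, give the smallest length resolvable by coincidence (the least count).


LC = MSD / n_div
= 1.1 / 37
= 0.0297

0.0297


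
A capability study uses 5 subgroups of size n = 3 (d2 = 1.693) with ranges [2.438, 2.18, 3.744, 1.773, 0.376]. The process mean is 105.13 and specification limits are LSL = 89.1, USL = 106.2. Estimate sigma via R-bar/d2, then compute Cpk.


R_bar = (2.438 + 2.18 + 3.744 + 1.773 + 0.376) / 5 = 2.1022
sigma = R_bar / d2 = 2.1022 / 1.693 = 1.2417011
Cp = (USL - LSL)/(6*sigma) = (106.2 - 89.1)/(6*1.2417011) = 2.2952
Cpu = (106.2 - 105.13)/(3*1.2417011) = 0.2872
Cpl = (105.13 - 89.1)/(3*1.2417011) = 4.3032
Cpk = min(Cpu, Cpl) = 0.2872

0.2872


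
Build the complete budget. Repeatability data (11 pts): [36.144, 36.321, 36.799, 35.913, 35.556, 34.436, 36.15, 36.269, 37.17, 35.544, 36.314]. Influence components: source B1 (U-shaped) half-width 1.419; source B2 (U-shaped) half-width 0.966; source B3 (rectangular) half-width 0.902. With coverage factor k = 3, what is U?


mean = (36.144 + 36.321 + 36.799 + 35.913 + 35.556 + 34.436 + 36.15 + 36.269 + 37.17 + 35.544 + 36.314) / 11 = 36.056
s = sqrt(sum((x - mean)^2)/(n-1)) = 0.71754972
u_A = s / sqrt(n) = 0.71754972 / sqrt(11) = 0.21634938
u_B1 = 1.419 / sqrt(2) = 1.0033845
u_B2 = 0.966 / sqrt(2) = 0.68306515
u_B3 = 0.902 / sqrt(3) = 0.52076994
uc = sqrt(0.21634938^2 + 1.0033845^2 + 0.68306515^2 + 0.52076994^2) = 1.3384195
U = k * uc = 3 * 1.3384195
U = 4.0153

4.0153


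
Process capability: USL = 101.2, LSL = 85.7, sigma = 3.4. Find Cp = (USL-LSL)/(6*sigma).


Cp = (USL - LSL) / (6 * sigma)
= (101.2 - 85.7) / (6 * 3.4)
= 15.5000 / 20.4000
= 0.7598

0.7598


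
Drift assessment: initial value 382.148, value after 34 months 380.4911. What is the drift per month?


rate = (v2 - v1) / months
= (380.4911 - 382.148) / 34
= -1.6569 / 34
= -0.0487

-0.0487


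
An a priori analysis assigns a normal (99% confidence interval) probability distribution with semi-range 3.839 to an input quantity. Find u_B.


u_B = half_width / 2.576
u_B = 3.839 / 2.576
u_B = 1.4903

1.4903


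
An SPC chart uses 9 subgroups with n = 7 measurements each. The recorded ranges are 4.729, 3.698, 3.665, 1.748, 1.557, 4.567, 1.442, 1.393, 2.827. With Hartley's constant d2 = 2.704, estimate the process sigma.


R_bar = (4.729 + 3.698 + 3.665 + 1.748 + 1.557 + 4.567 + 1.442 + 1.393 + 2.827) / 9
R_bar = 25.626 / 9 = 2.8473333
sigma_hat = R_bar / d2 = 2.8473333 / 2.704 = 1.0530

1.0530


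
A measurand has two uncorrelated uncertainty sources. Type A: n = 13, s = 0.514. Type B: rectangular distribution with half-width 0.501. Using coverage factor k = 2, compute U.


u_A = s / sqrt(n) = 0.514 / sqrt(13) = 0.14255795
u_B = half_width / sqrt(3) = 0.501 / sqrt(3) = 0.28925248
uc = sqrt(u_A^2 + u_B^2) = sqrt(0.14255795^2 + 0.28925248^2) = 0.32247444
U = k * uc = 2 * 0.32247444
U = 0.6449

0.6449


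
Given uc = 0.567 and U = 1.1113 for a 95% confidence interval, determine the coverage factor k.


k = U / uc
k = 1.1113 / 0.567
k = 1.96

1.96


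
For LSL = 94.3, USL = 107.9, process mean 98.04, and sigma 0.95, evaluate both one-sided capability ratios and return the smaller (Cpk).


Cpu = (USL - mean) / (3*sigma) = (107.9 - 98.04) / (3*0.95) = 3.4596
Cpl = (mean - LSL) / (3*sigma) = (98.04 - 94.3) / (3*0.95) = 1.3123
Cpk = min(Cpu, Cpl) = 1.3123

1.3123


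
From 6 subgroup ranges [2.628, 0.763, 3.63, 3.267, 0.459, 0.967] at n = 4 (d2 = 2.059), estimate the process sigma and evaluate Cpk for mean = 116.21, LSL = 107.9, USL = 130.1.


R_bar = (2.628 + 0.763 + 3.63 + 3.267 + 0.459 + 0.967) / 6 = 1.9523333
sigma = R_bar / d2 = 1.9523333 / 2.059 = 0.9481949
Cp = (USL - LSL)/(6*sigma) = (130.1 - 107.9)/(6*0.9481949) = 3.9022
Cpu = (130.1 - 116.21)/(3*0.9481949) = 4.8830
Cpl = (116.21 - 107.9)/(3*0.9481949) = 2.9213
Cpk = min(Cpu, Cpl) = 2.9213

2.9213


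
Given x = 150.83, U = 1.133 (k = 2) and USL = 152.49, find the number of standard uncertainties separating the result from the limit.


u = U / k = 1.133 / 2 = 0.5665
margin = |USL - x| = |152.49 - 150.83| = 1.66
z = margin / u = 1.66 / 0.5665
z = 2.9303

2.9303


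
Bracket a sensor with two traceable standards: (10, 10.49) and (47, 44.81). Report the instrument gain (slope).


slope = (y2 - y1) / (x2 - x1)
= (44.81 - 10.49) / (47 - 10)
= 34.3200 / 37
= 0.9276

0.9276


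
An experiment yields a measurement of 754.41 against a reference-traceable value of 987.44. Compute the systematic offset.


Systematic error = measured - true
= 754.41 - 987.44
= -233.0300

-233.0300


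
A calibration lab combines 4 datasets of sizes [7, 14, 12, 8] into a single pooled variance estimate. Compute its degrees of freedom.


nu = sum_i (n_i - 1)
nu = ((7 - 1) + (14 - 1) + (12 - 1) + (8 - 1))
nu = 6 + 13 + 11 + 7
nu = 37

37


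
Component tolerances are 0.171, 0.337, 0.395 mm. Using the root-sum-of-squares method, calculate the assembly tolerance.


RSS = sqrt(0.171^2 + 0.337^2 + 0.395^2)
= sqrt(0.298835)
= 0.5467

0.5467


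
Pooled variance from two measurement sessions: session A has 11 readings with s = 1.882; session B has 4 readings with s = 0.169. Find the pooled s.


s_p = sqrt(((n1-1)*s1^2 + (n2-1)*s2^2) / (n1+n2-2))
numerator = (11-1)*1.882^2 + (4-1)*0.169^2 = 35.41924 + 0.085683 = 35.504923
denominator = 11 + 4 - 2 = 13
s_p^2 = 35.504923 / 13 = 2.7311479
s_p = sqrt(2.7311479) = 1.6526

1.6526


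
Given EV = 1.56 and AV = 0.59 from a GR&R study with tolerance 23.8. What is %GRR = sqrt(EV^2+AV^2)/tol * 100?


GRR = sqrt(EV^2 + AV^2) = sqrt(1.56^2 + 0.59^2) = 1.6678429
%GRR = GRR / tol * 100 = 1.6678429 / 23.8 * 100
%GRR = 7.0077

7.0077


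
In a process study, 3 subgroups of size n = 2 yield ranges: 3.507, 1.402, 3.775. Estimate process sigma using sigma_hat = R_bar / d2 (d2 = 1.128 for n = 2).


R_bar = (3.507 + 1.402 + 3.775) / 3
R_bar = 8.684 / 3 = 2.8946667
sigma_hat = R_bar / d2 = 2.8946667 / 1.128 = 2.5662

2.5662


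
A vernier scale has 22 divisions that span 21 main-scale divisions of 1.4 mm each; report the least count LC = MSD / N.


LC = MSD / n_div
= 1.4 / 22
= 0.0636

0.0636


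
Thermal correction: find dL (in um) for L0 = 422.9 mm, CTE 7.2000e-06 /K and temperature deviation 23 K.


dL = L * alpha * dT
= 422.9 * 7.2000e-06 * 23
= 0.0700322 mm
dL_um = 0.0700322 * 1000 = 70.0322 um

70.0322


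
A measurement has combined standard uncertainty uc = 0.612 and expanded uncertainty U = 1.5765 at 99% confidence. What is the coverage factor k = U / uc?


k = U / uc
k = 1.5765 / 0.612
k = 2.576

2.576


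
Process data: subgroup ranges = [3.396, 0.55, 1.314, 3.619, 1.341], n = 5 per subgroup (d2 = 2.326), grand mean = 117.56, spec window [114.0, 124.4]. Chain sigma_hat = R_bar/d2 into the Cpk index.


R_bar = (3.396 + 0.55 + 1.314 + 3.619 + 1.341) / 5 = 2.044
sigma = R_bar / d2 = 2.044 / 2.326 = 0.87876182
Cp = (USL - LSL)/(6*sigma) = (124.4 - 114.0)/(6*0.87876182) = 1.9725
Cpu = (124.4 - 117.56)/(3*0.87876182) = 2.5946
Cpl = (117.56 - 114.0)/(3*0.87876182) = 1.3504
Cpk = min(Cpu, Cpl) = 1.3504

1.3504


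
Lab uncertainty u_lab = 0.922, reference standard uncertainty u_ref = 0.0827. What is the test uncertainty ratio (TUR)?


TUR = u_lab / u_ref
= 0.922 / 0.0827
= 11.1487

11.1487


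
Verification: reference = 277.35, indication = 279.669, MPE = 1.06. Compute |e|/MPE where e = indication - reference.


e = indication - reference = 279.669 - 277.35 = 2.3190
|e| = 2.3190
ratio = |e| / MPE = 2.3190 / 1.06
ratio = 2.1877

2.1877


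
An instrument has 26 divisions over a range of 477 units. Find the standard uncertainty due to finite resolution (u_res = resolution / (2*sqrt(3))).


resolution = range / divisions
resolution = 477 / 26 = 18.346154
u_res = resolution / (2*sqrt(3))
u_res = 18.346154 / 3.4641016
u_res = 5.2961

5.2961


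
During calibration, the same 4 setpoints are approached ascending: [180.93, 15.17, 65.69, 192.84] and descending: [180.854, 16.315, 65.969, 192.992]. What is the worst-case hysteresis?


|180.93 - 180.854| = 0.0760
|15.17 - 16.315| = 1.1450
|65.69 - 65.969| = 0.2790
|192.84 - 192.992| = 0.1520
hysteresis = max(diffs) = 1.1450

1.1450


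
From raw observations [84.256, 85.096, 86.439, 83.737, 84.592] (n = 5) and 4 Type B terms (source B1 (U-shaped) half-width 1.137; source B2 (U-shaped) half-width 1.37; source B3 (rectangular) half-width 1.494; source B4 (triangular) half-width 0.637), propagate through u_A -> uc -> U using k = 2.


mean = (84.256 + 85.096 + 86.439 + 83.737 + 84.592) / 5 = 84.824
s = sqrt(sum((x - mean)^2)/(n-1)) = 1.0295905
u_A = s / sqrt(n) = 1.0295905 / sqrt(5) = 0.46044687
u_B1 = 1.137 / sqrt(2) = 0.80398041
u_B2 = 1.37 / sqrt(2) = 0.96873629
u_B3 = 1.494 / sqrt(3) = 0.8625613
u_B4 = 0.637 / sqrt(6) = 0.26005416
uc = sqrt(0.46044687^2 + 0.80398041^2 + 0.96873629^2 + 0.8625613^2 + 0.26005416^2) = 1.6150808
U = k * uc = 2 * 1.6150808
U = 3.2302

3.2302


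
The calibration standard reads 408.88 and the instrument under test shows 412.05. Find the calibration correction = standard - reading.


Correction = standard - reading
= 408.88 - 412.05
= -3.1700

-3.1700


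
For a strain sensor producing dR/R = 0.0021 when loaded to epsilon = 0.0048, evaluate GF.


GF = (dR/R) / epsilon
= 0.0021 / 0.0048
= 0.4375

0.4375


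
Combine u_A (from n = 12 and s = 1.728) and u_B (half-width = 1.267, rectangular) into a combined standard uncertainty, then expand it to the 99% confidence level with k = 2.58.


u_A = s / sqrt(n) = 1.728 / sqrt(12) = 0.49883063
u_B = half_width / sqrt(3) = 1.267 / sqrt(3) = 0.73150279
uc = sqrt(u_A^2 + u_B^2) = sqrt(0.49883063^2 + 0.73150279^2) = 0.88539727
U = k * uc = 2.58 * 0.88539727
U = 2.2843

2.2843


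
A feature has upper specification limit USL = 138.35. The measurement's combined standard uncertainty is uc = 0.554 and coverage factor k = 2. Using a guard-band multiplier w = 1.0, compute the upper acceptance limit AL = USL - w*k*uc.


U = k * uc = 2 * 0.554 = 1.108
guard band g = w * U = 1.0 * 1.108 = 1.108
AL = USL - g = 138.35 - 1.108
AL = 137.2420

137.2420


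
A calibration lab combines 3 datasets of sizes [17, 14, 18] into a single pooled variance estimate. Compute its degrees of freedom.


nu = sum_i (n_i - 1)
nu = ((17 - 1) + (14 - 1) + (18 - 1))
nu = 16 + 13 + 17
nu = 46

46


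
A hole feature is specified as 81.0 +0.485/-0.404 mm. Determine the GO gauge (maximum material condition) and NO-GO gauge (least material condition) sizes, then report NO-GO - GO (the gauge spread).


GO = nominal - lower_tol (smallest hole = maximum material condition)
GO = 81.0 - 0.404 = 80.596
NO-GO = nominal + upper_tol (largest hole = least material condition)
NO-GO = 81.0 + 0.485 = 81.485
spread = NO-GO - GO = 81.485 - 80.596 = 0.8890

0.8890


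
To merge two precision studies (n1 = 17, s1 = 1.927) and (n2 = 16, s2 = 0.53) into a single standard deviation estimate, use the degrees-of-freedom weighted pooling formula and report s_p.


s_p = sqrt(((n1-1)*s1^2 + (n2-1)*s2^2) / (n1+n2-2))
numerator = (17-1)*1.927^2 + (16-1)*0.53^2 = 59.413264 + 4.2135 = 63.626764
denominator = 17 + 16 - 2 = 31
s_p^2 = 63.626764 / 31 = 2.0524763
s_p = sqrt(2.0524763) = 1.4326

1.4326


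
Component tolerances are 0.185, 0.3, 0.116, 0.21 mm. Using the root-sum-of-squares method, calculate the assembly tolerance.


RSS = sqrt(0.185^2 + 0.3^2 + 0.116^2 + 0.21^2)
= sqrt(0.181781)
= 0.4264

0.4264


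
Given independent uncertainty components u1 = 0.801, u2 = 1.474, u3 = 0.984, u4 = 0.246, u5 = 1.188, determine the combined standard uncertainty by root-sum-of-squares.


uc = sqrt(0.801^2 + 1.474^2 + 0.984^2 + 0.246^2 + 1.188^2)
uc = sqrt(5.254393)
uc = 2.2922

2.2922


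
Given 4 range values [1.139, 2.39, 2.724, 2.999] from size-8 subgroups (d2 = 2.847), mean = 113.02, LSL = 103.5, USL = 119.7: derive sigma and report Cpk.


R_bar = (1.139 + 2.39 + 2.724 + 2.999) / 4 = 2.313
sigma = R_bar / d2 = 2.313 / 2.847 = 0.81243414
Cp = (USL - LSL)/(6*sigma) = (119.7 - 103.5)/(6*0.81243414) = 3.3233
Cpu = (119.7 - 113.02)/(3*0.81243414) = 2.7407
Cpl = (113.02 - 103.5)/(3*0.81243414) = 3.9060
Cpk = min(Cpu, Cpl) = 2.7407

2.7407


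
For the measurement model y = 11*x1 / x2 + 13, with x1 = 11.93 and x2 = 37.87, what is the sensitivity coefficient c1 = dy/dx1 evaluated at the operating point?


y = 11*x1 / x2 + 13
dy/dx1 = 11/x2
Evaluate at x2 = 37.87: c1 = 11 / 37.87
c1 = 0.2905

0.2905


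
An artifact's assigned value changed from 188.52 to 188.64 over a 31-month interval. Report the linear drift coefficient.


rate = (v2 - v1) / months
= (188.64 - 188.52) / 31
= 0.1200 / 31
= 0.0039

0.0039


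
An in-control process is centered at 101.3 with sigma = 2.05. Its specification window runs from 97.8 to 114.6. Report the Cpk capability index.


Cpu = (USL - mean) / (3*sigma) = (114.6 - 101.3) / (3*2.05) = 2.1626
Cpl = (mean - LSL) / (3*sigma) = (101.3 - 97.8) / (3*2.05) = 0.5691
Cpk = min(Cpu, Cpl) = 0.5691

0.5691


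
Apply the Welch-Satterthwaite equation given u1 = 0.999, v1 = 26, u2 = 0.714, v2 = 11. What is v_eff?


uc = sqrt(u1^2 + u2^2) = sqrt(0.999^2 + 0.714^2) = 1.2279239
v_eff = uc^4 / (u1^4/v1 + u2^4/v2)
= 1.2279239^4 / (0.999^4/26 + 0.714^4/11)
= 2.2734521 / 0.061934465
v_eff = 36.7074

36.7074


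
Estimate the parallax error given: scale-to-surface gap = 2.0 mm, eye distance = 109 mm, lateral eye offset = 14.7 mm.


error = h * offset / d
= 2.0 * 14.7 / 109
= 0.2697

0.2697


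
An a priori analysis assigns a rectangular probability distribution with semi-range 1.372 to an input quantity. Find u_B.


u_B = half_width / sqrt(3)
u_B = 1.372 / 1.7320508
u_B = 0.7921

0.7921


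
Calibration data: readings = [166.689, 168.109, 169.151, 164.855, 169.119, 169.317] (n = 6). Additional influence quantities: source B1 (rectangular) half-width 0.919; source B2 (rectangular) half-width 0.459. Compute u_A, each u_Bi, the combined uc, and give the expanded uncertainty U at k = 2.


mean = (166.689 + 168.109 + 169.151 + 164.855 + 169.119 + 169.317) / 6 = 167.8733333
s = sqrt(sum((x - mean)^2)/(n-1)) = 1.7797085
u_A = s / sqrt(n) = 1.7797085 / sqrt(6) = 0.72656295
u_B1 = 0.919 / sqrt(3) = 0.5305849
u_B2 = 0.459 / sqrt(3) = 0.26500377
uc = sqrt(0.72656295^2 + 0.5305849^2 + 0.26500377^2) = 0.93789181
U = k * uc = 2 * 0.93789181
U = 1.8758

1.8758


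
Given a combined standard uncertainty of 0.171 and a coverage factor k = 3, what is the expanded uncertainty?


U = k * uc
U = 3 * 0.171
U = 0.5130

0.5130


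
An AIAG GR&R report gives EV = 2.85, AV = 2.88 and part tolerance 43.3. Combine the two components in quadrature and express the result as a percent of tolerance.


GRR = sqrt(EV^2 + AV^2) = sqrt(2.85^2 + 2.88^2) = 4.0517774
%GRR = GRR / tol * 100 = 4.0517774 / 43.3 * 100
%GRR = 9.3575

9.3575


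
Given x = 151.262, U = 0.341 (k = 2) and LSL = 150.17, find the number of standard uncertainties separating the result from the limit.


u = U / k = 0.341 / 2 = 0.1705
margin = |LSL - x| = |150.17 - 151.262| = 1.092
z = margin / u = 1.092 / 0.1705
z = 6.4047

6.4047


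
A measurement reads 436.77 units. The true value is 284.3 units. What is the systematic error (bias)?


Systematic error = measured - true
= 436.77 - 284.3
= 152.4700

152.4700


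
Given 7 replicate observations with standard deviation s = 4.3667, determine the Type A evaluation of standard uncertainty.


u_A = s / sqrt(n)
u_A = 4.3667 / sqrt(7)
u_A = 4.3667 / 2.6457513
u_A = 1.6505

1.6505


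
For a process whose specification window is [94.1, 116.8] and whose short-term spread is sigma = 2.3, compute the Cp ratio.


Cp = (USL - LSL) / (6 * sigma)
= (116.8 - 94.1) / (6 * 2.3)
= 22.7000 / 13.8000
= 1.6449

1.6449


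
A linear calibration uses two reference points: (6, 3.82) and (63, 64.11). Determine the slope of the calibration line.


slope = (y2 - y1) / (x2 - x1)
= (64.11 - 3.82) / (63 - 6)
= 60.2900 / 57
= 1.0577

1.0577


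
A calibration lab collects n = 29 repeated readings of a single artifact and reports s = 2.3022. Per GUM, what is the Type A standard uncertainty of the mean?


u_A = s / sqrt(n)
u_A = 2.3022 / sqrt(29)
u_A = 2.3022 / 5.3851648
u_A = 0.4275

0.4275


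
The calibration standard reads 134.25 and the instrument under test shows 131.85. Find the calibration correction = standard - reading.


Correction = standard - reading
= 134.25 - 131.85
= 2.4000

2.4000


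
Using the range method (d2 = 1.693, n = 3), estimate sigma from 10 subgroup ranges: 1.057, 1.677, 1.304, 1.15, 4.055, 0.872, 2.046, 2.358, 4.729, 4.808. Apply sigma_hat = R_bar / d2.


R_bar = (1.057 + 1.677 + 1.304 + 1.15 + 4.055 + 0.872 + 2.046 + 2.358 + 4.729 + 4.808) / 10
R_bar = 24.056 / 10 = 2.4056
sigma_hat = R_bar / d2 = 2.4056 / 1.693 = 1.4209

1.4209


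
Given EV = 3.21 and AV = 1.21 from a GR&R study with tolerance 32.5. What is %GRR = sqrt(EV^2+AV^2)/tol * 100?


GRR = sqrt(EV^2 + AV^2) = sqrt(3.21^2 + 1.21^2) = 3.430481
%GRR = GRR / tol * 100 = 3.430481 / 32.5 * 100
%GRR = 10.5553

10.5553


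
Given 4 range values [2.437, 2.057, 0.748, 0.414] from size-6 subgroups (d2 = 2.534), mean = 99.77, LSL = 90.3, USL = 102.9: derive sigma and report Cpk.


R_bar = (2.437 + 2.057 + 0.748 + 0.414) / 4 = 1.414
sigma = R_bar / d2 = 1.414 / 2.534 = 0.55801105
Cp = (USL - LSL)/(6*sigma) = (102.9 - 90.3)/(6*0.55801105) = 3.7634
Cpu = (102.9 - 99.77)/(3*0.55801105) = 1.8697
Cpl = (99.77 - 90.3)/(3*0.55801105) = 5.6570
Cpk = min(Cpu, Cpl) = 1.8697

1.8697


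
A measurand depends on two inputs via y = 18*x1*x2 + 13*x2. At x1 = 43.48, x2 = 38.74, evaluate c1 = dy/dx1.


y = 18*x1*x2 + 13*x2
dy/dx1 = 18*x2
Evaluate at x2 = 38.74: c1 = 18 * 38.74
c1 = 697.3200

697.3200


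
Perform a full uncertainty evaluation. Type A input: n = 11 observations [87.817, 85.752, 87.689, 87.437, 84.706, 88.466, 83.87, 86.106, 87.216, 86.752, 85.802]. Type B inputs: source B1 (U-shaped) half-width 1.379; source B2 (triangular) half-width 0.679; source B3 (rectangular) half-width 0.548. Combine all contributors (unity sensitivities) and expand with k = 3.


mean = (87.817 + 85.752 + 87.689 + 87.437 + 84.706 + 88.466 + 83.87 + 86.106 + 87.216 + 86.752 + 85.802) / 11 = 86.51027273
s = sqrt(sum((x - mean)^2)/(n-1)) = 1.4072531
u_A = s / sqrt(n) = 1.4072531 / sqrt(11) = 0.42430277
u_B1 = 1.379 / sqrt(2) = 0.97510025
u_B2 = 0.679 / sqrt(6) = 0.27720059
u_B3 = 0.548 / sqrt(3) = 0.31638795
uc = sqrt(0.42430277^2 + 0.97510025^2 + 0.27720059^2 + 0.31638795^2) = 1.1435886
U = k * uc = 3 * 1.1435886
U = 3.4308

3.4308


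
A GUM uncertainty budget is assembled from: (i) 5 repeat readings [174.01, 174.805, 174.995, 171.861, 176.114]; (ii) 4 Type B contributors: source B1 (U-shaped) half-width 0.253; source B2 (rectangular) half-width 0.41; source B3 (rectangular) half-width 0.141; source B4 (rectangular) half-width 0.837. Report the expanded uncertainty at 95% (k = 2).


mean = (174.01 + 174.805 + 174.995 + 171.861 + 176.114) / 5 = 174.357
s = sqrt(sum((x - mean)^2)/(n-1)) = 1.5847099
u_A = s / sqrt(n) = 1.5847099 / sqrt(5) = 0.70870381
u_B1 = 0.253 / sqrt(2) = 0.17889802
u_B2 = 0.41 / sqrt(3) = 0.23671361
u_B3 = 0.141 / sqrt(3) = 0.081406388
u_B4 = 0.837 / sqrt(3) = 0.48324218
uc = sqrt(0.70870381^2 + 0.17889802^2 + 0.23671361^2 + 0.081406388^2 + 0.48324218^2) = 0.91128971
U = k * uc = 2 * 0.91128971
U = 1.8226

1.8226


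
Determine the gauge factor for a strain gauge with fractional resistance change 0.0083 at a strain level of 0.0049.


GF = (dR/R) / epsilon
= 0.0083 / 0.0049
= 1.6939

1.6939


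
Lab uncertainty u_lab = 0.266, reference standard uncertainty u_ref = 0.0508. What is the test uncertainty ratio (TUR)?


TUR = u_lab / u_ref
= 0.266 / 0.0508
= 5.2362

5.2362


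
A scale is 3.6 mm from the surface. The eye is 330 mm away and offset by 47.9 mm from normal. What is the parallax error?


error = h * offset / d
= 3.6 * 47.9 / 330
= 0.5225

0.5225


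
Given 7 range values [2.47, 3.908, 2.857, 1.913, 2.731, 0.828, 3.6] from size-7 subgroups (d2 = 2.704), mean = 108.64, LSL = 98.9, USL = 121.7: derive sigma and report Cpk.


R_bar = (2.47 + 3.908 + 2.857 + 1.913 + 2.731 + 0.828 + 3.6) / 7 = 2.6152857
sigma = R_bar / d2 = 2.6152857 / 2.704 = 0.96719146
Cp = (USL - LSL)/(6*sigma) = (121.7 - 98.9)/(6*0.96719146) = 3.9289
Cpu = (121.7 - 108.64)/(3*0.96719146) = 4.5010
Cpl = (108.64 - 98.9)/(3*0.96719146) = 3.3568
Cpk = min(Cpu, Cpl) = 3.3568

3.3568


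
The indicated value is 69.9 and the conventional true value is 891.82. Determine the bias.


Systematic error = measured - true
= 69.9 - 891.82
= -821.9200

-821.9200


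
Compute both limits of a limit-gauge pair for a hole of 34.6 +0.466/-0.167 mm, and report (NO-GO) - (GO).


GO = nominal - lower_tol (smallest hole = maximum material condition)
GO = 34.6 - 0.167 = 34.433
NO-GO = nominal + upper_tol (largest hole = least material condition)
NO-GO = 34.6 + 0.466 = 35.066
spread = NO-GO - GO = 35.066 - 34.433 = 0.6330

0.6330


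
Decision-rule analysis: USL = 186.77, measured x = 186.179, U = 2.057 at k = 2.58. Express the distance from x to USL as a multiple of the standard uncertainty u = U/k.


u = U / k = 2.057 / 2.58 = 0.79728682
margin = |USL - x| = |186.77 - 186.179| = 0.591
z = margin / u = 0.591 / 0.79728682
z = 0.7413

0.7413


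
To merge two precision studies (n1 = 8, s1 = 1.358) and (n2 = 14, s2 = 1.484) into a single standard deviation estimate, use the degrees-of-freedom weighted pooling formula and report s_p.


s_p = sqrt(((n1-1)*s1^2 + (n2-1)*s2^2) / (n1+n2-2))
numerator = (8-1)*1.358^2 + (14-1)*1.484^2 = 12.909148 + 28.629328 = 41.538476
denominator = 8 + 14 - 2 = 20
s_p^2 = 41.538476 / 20 = 2.0769238
s_p = sqrt(2.0769238) = 1.4412

1.4412


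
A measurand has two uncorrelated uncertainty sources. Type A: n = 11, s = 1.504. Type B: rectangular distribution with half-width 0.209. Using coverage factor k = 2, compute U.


u_A = s / sqrt(n) = 1.504 / sqrt(11) = 0.45347306
u_B = half_width / sqrt(3) = 0.209 / sqrt(3) = 0.12066621
uc = sqrt(u_A^2 + u_B^2) = sqrt(0.45347306^2 + 0.12066621^2) = 0.46925276
U = k * uc = 2 * 0.46925276
U = 0.9385

0.9385


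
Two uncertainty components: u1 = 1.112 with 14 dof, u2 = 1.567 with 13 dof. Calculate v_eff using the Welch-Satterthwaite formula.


uc = sqrt(u1^2 + u2^2) = sqrt(1.112^2 + 1.567^2) = 1.9214664
v_eff = uc^4 / (u1^4/v1 + u2^4/v2)
= 1.9214664^4 / (1.112^4/14 + 1.567^4/13)
= 13.631109 / 0.57301924
v_eff = 23.7882

23.7882


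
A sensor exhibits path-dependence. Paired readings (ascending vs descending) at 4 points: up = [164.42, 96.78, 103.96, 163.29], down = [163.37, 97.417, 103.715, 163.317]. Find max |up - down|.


|164.42 - 163.37| = 1.0500
|96.78 - 97.417| = 0.6370
|103.96 - 103.715| = 0.2450
|163.29 - 163.317| = 0.0270
hysteresis = max(diffs) = 1.0500

1.0500


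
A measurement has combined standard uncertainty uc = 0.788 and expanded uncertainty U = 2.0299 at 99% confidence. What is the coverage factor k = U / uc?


k = U / uc
k = 2.0299 / 0.788
k = 2.576

2.576


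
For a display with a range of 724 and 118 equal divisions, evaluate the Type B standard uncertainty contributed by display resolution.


resolution = range / divisions
resolution = 724 / 118 = 6.1355932
u_res = resolution / (2*sqrt(3))
u_res = 6.1355932 / 3.4641016
u_res = 1.7712

1.7712


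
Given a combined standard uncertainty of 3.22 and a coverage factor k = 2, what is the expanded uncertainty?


U = k * uc
U = 2 * 3.22
U = 6.4400

6.4400


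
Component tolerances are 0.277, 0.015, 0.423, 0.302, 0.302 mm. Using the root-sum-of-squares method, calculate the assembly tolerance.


RSS = sqrt(0.277^2 + 0.015^2 + 0.423^2 + 0.302^2 + 0.302^2)
= sqrt(0.438291)
= 0.6620

0.6620


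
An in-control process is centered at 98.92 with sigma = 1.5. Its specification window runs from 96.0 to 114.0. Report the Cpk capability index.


Cpu = (USL - mean) / (3*sigma) = (114.0 - 98.92) / (3*1.5) = 3.3511
Cpl = (mean - LSL) / (3*sigma) = (98.92 - 96.0) / (3*1.5) = 0.6489
Cpk = min(Cpu, Cpl) = 0.6489

0.6489


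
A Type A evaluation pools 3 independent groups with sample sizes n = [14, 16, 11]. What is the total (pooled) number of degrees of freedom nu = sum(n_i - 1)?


nu = sum_i (n_i - 1)
nu = ((14 - 1) + (16 - 1) + (11 - 1))
nu = 13 + 15 + 10
nu = 38

38


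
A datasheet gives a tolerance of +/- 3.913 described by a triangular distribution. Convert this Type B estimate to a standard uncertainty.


u_B = half_width / sqrt(6)
u_B = 3.913 / 2.4494897
u_B = 1.5975

1.5975


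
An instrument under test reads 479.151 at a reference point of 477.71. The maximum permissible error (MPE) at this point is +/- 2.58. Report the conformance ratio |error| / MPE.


e = indication - reference = 479.151 - 477.71 = 1.4410
|e| = 1.4410
ratio = |e| / MPE = 1.4410 / 2.58
ratio = 0.5585

0.5585


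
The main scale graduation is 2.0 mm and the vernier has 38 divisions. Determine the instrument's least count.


LC = MSD / n_div
= 2.0 / 38
= 0.0526

0.0526


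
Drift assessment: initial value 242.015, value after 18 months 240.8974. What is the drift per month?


rate = (v2 - v1) / months
= (240.8974 - 242.015) / 18
= -1.1176 / 18
= -0.0621

-0.0621


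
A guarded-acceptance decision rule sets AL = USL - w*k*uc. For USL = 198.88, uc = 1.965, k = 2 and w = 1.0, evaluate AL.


U = k * uc = 2 * 1.965 = 3.93
guard band g = w * U = 1.0 * 3.93 = 3.93
AL = USL - g = 198.88 - 3.93
AL = 194.9500

194.9500


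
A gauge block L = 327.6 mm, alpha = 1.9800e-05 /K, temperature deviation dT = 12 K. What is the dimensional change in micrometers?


dL = L * alpha * dT
= 327.6 * 1.9800e-05 * 12
= 0.0778378 mm
dL_um = 0.0778378 * 1000 = 77.8378 um

77.8378


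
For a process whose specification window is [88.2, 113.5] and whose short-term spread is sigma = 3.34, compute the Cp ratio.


Cp = (USL - LSL) / (6 * sigma)
= (113.5 - 88.2) / (6 * 3.34)
= 25.3000 / 20.0400
= 1.2625

1.2625


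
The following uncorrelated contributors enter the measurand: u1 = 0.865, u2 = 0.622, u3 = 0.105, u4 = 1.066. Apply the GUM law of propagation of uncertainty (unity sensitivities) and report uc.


uc = sqrt(0.865^2 + 0.622^2 + 0.105^2 + 1.066^2)
uc = sqrt(2.28249)
uc = 1.5108

1.5108


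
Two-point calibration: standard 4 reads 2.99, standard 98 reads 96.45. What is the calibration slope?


slope = (y2 - y1) / (x2 - x1)
= (96.45 - 2.99) / (98 - 4)
= 93.4600 / 94
= 0.9943

0.9943


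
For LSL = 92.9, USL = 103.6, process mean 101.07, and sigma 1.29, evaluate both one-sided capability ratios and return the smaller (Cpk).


Cpu = (USL - mean) / (3*sigma) = (103.6 - 101.07) / (3*1.29) = 0.6537
Cpl = (mean - LSL) / (3*sigma) = (101.07 - 92.9) / (3*1.29) = 2.1111
Cpk = min(Cpu, Cpl) = 0.6537

0.6537


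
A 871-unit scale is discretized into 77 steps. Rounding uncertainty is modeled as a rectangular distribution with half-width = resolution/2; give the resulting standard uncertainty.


resolution = range / divisions
resolution = 871 / 77 = 11.311688
u_res = resolution / (2*sqrt(3))
u_res = 11.311688 / 3.4641016
u_res = 3.2654

3.2654


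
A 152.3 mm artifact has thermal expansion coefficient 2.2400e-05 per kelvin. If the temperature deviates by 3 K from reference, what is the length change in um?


dL = L * alpha * dT
= 152.3 * 2.2400e-05 * 3
= 0.0102346 mm
dL_um = 0.0102346 * 1000 = 10.2346 um

10.2346


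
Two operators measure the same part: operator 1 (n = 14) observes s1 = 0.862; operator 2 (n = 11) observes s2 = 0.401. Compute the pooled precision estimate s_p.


s_p = sqrt(((n1-1)*s1^2 + (n2-1)*s2^2) / (n1+n2-2))
numerator = (14-1)*0.862^2 + (11-1)*0.401^2 = 9.659572 + 1.60801 = 11.267582
denominator = 14 + 11 - 2 = 23
s_p^2 = 11.267582 / 23 = 0.48989487
s_p = sqrt(0.48989487) = 0.6999

0.6999


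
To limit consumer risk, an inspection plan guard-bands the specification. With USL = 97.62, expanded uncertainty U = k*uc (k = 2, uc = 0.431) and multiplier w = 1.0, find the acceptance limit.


U = k * uc = 2 * 0.431 = 0.862
guard band g = w * U = 1.0 * 0.862 = 0.862
AL = USL - g = 97.62 - 0.862
AL = 96.7580

96.7580


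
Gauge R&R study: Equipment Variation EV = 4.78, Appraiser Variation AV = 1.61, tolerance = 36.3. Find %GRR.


GRR = sqrt(EV^2 + AV^2) = sqrt(4.78^2 + 1.61^2) = 5.0438577
%GRR = GRR / tol * 100 = 5.0438577 / 36.3 * 100
%GRR = 13.8949

13.8949


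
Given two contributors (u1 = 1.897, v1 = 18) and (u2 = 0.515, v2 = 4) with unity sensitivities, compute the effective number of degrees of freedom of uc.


uc = sqrt(u1^2 + u2^2) = sqrt(1.897^2 + 0.515^2) = 1.9656638
v_eff = uc^4 / (u1^4/v1 + u2^4/v2)
= 1.9656638^4 / (1.897^4/18 + 0.515^4/4)
= 14.929215 / 0.73702978
v_eff = 20.2559

20.2559


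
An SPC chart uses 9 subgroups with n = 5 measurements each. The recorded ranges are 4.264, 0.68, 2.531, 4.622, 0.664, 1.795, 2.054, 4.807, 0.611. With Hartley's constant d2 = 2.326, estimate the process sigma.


R_bar = (4.264 + 0.68 + 2.531 + 4.622 + 0.664 + 1.795 + 2.054 + 4.807 + 0.611) / 9
R_bar = 22.028 / 9 = 2.4475556
sigma_hat = R_bar / d2 = 2.4475556 / 2.326 = 1.0523

1.0523


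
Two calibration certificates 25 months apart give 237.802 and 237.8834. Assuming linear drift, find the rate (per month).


rate = (v2 - v1) / months
= (237.8834 - 237.802) / 25
= 0.0814 / 25
= 0.0033

0.0033


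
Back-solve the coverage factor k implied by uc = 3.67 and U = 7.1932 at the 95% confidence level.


k = U / uc
k = 7.1932 / 3.67
k = 1.96

1.96


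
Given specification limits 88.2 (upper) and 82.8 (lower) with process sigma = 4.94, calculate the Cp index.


Cp = (USL - LSL) / (6 * sigma)
= (88.2 - 82.8) / (6 * 4.94)
= 5.4000 / 29.6400
= 0.1822

0.1822


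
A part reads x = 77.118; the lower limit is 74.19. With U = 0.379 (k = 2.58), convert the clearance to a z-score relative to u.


u = U / k = 0.379 / 2.58 = 0.14689922
margin = |LSL - x| = |74.19 - 77.118| = 2.928
z = margin / u = 2.928 / 0.14689922
z = 19.9320

19.9320


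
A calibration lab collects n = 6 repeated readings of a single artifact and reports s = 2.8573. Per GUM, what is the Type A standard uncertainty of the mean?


u_A = s / sqrt(n)
u_A = 2.8573 / sqrt(6)
u_A = 2.8573 / 2.4494897
u_A = 1.1665

1.1665


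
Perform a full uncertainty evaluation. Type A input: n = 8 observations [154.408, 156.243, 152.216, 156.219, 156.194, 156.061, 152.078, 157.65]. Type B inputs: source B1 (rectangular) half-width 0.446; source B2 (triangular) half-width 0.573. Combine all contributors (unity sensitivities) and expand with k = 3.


mean = (154.408 + 156.243 + 152.216 + 156.219 + 156.194 + 156.061 + 152.078 + 157.65) / 8 = 155.133625
s = sqrt(sum((x - mean)^2)/(n-1)) = 2.0389502
u_A = s / sqrt(n) = 2.0389502 / sqrt(8) = 0.72087776
u_B1 = 0.446 / sqrt(3) = 0.25749822
u_B2 = 0.573 / sqrt(6) = 0.23392627
uc = sqrt(0.72087776^2 + 0.25749822^2 + 0.23392627^2) = 0.80043212
U = k * uc = 3 * 0.80043212
U = 2.4013

2.4013


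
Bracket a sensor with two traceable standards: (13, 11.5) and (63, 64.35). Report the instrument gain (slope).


slope = (y2 - y1) / (x2 - x1)
= (64.35 - 11.5) / (63 - 13)
= 52.8500 / 50
= 1.0570

1.0570


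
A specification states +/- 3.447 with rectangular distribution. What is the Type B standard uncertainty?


u_B = half_width / sqrt(3)
u_B = 3.447 / 1.7320508
u_B = 1.9901

1.9901


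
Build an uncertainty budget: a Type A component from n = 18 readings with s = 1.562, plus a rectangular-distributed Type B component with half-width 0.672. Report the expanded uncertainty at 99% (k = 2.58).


u_A = s / sqrt(n) = 1.562 / sqrt(18) = 0.36816693
u_B = half_width / sqrt(3) = 0.672 / sqrt(3) = 0.38797938
uc = sqrt(u_A^2 + u_B^2) = sqrt(0.36816693^2 + 0.38797938^2) = 0.53485969
U = k * uc = 2.58 * 0.53485969
U = 1.3799

1.3799


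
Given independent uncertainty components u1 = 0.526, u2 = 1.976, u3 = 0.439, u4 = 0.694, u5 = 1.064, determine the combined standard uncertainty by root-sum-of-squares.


uc = sqrt(0.526^2 + 1.976^2 + 0.439^2 + 0.694^2 + 1.064^2)
uc = sqrt(5.987705)
uc = 2.4470

2.4470


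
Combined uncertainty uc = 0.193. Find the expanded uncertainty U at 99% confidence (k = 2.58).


U = k * uc
U = 2.58 * 0.193
U = 0.4979

0.4979


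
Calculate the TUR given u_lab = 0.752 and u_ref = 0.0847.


TUR = u_lab / u_ref
= 0.752 / 0.0847
= 8.8784

8.8784


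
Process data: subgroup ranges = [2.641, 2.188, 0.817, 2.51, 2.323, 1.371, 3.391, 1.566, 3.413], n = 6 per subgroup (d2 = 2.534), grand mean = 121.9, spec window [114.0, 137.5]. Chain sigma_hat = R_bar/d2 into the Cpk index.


R_bar = (2.641 + 2.188 + 0.817 + 2.51 + 2.323 + 1.371 + 3.391 + 1.566 + 3.413) / 9 = 2.2466667
sigma = R_bar / d2 = 2.2466667 / 2.534 = 0.8866088
Cp = (USL - LSL)/(6*sigma) = (137.5 - 114.0)/(6*0.8866088) = 4.4176
Cpu = (137.5 - 121.9)/(3*0.8866088) = 5.8650
Cpl = (121.9 - 114.0)/(3*0.8866088) = 2.9701
Cpk = min(Cpu, Cpl) = 2.9701

2.9701


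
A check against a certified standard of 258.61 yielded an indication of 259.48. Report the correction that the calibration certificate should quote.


Correction = standard - reading
= 258.61 - 259.48
= -0.8700

-0.8700


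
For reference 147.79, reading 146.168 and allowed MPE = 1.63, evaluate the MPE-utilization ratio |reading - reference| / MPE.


e = indication - reference = 146.168 - 147.79 = -1.6220
|e| = 1.6220
ratio = |e| / MPE = 1.6220 / 1.63
ratio = 0.9951

0.9951


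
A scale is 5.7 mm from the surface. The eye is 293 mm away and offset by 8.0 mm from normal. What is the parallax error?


error = h * offset / d
= 5.7 * 8.0 / 293
= 0.1556

0.1556


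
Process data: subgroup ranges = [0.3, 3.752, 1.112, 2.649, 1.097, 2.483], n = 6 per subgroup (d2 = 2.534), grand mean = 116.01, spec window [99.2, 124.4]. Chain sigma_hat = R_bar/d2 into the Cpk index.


R_bar = (0.3 + 3.752 + 1.112 + 2.649 + 1.097 + 2.483) / 6 = 1.8988333
sigma = R_bar / d2 = 1.8988333 / 2.534 = 0.74934227
Cp = (USL - LSL)/(6*sigma) = (124.4 - 99.2)/(6*0.74934227) = 5.6049
Cpu = (124.4 - 116.01)/(3*0.74934227) = 3.7322
Cpl = (116.01 - 99.2)/(3*0.74934227) = 7.4777
Cpk = min(Cpu, Cpl) = 3.7322

3.7322


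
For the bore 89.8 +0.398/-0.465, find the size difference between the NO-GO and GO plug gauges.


GO = nominal - lower_tol (smallest hole = maximum material condition)
GO = 89.8 - 0.465 = 89.335
NO-GO = nominal + upper_tol (largest hole = least material condition)
NO-GO = 89.8 + 0.398 = 90.198
spread = NO-GO - GO = 90.198 - 89.335 = 0.8630

0.8630
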